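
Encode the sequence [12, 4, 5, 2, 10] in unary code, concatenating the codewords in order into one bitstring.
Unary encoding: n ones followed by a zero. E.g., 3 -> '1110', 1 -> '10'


Encode each number as n ones followed by a terminating 0:
  12 -> 1111111111110 (13 bits)
  4 -> 11110 (5 bits)
  5 -> 111110 (6 bits)
  2 -> 110 (3 bits)
  10 -> 11111111110 (11 bits)
Total length = 13 + 5 + 6 + 3 + 11 = 38 bits.

Unary([12, 4, 5, 2, 10]) = 11111111111101111011111011011111111110 (38 bits)


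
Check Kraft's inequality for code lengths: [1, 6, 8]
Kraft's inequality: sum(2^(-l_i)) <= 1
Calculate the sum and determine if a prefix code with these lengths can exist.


Sum = 2^(-1) + 2^(-6) + 2^(-8)
    = 0.5 + 0.015625 + 0.00390625
    = 133/256 = 0.51953125
Since 0.51953125 <= 1, Kraft's inequality IS satisfied.
A prefix code with these lengths CAN exist.

Kraft sum = 0.51953125. Satisfied.


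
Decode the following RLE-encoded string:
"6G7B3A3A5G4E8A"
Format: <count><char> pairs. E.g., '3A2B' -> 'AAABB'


Expanding each <count><char> pair:
  6G -> 'GGGGGG'
  7B -> 'BBBBBBB'
  3A -> 'AAA'
  3A -> 'AAA'
  5G -> 'GGGGG'
  4E -> 'EEEE'
  8A -> 'AAAAAAAA'

Decoded = GGGGGGBBBBBBBAAAAAAGGGGGEEEEAAAAAAAA


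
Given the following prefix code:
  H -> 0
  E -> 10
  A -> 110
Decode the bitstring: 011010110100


Decoding step by step:
Bits 0 -> H
Bits 110 -> A
Bits 10 -> E
Bits 110 -> A
Bits 10 -> E
Bits 0 -> H


Decoded message: HAEAEH


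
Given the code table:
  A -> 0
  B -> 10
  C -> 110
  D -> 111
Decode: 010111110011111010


Decoding:
0 -> A
10 -> B
111 -> D
110 -> C
0 -> A
111 -> D
110 -> C
10 -> B


Result: ABDCADCB


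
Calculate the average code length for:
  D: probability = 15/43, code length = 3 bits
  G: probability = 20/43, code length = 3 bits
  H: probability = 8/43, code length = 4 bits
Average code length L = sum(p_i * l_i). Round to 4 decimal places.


Weighted contributions p_i * l_i:
  D: (15/43) * 3 = 45/43
  G: (20/43) * 3 = 60/43
  H: (8/43) * 4 = 32/43
Sum = (45 + 60 + 32)/43 = 137/43

L = 137/43 = 3.1860 bits/symbol


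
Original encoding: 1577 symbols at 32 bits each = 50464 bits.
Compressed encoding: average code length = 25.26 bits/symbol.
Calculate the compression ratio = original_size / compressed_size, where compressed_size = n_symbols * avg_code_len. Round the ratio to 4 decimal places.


original_size = n_symbols * orig_bits = 1577 * 32 = 50464 bits
compressed_size = n_symbols * avg_code_len = 1577 * 25.26 = 39835.02 bits
ratio = original_size / compressed_size = 50464 / 39835.02 = 1.2668

Compression ratio = 1.2668


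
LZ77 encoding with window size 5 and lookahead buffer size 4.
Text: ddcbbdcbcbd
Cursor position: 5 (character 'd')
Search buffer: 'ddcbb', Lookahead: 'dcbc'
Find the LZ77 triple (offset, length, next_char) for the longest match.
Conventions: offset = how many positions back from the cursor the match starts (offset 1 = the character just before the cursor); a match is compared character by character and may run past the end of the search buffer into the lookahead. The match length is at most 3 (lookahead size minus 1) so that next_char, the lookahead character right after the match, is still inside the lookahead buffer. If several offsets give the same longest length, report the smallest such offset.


Try each offset into the search buffer:
  offset=1 (pos 4, char 'b'): match length 0
  offset=2 (pos 3, char 'b'): match length 0
  offset=3 (pos 2, char 'c'): match length 0
  offset=4 (pos 1, char 'd'): match length 3
  offset=5 (pos 0, char 'd'): match length 1
Longest match has length 3 at offset 4.
next_char = character at position 5 + 3 = 8 -> 'c'

Best match: offset=4, length=3 (matching 'dcb' starting at position 1)
LZ77 triple: (4, 3, 'c')


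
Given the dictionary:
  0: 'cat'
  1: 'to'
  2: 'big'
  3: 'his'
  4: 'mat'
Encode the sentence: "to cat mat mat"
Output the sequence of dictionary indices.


Look up each word in the dictionary:
  'to' -> 1
  'cat' -> 0
  'mat' -> 4
  'mat' -> 4

Encoded: [1, 0, 4, 4]


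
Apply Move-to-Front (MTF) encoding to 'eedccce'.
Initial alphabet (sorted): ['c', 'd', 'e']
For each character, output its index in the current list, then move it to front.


MTF encoding:
'e': index 2 in ['c', 'd', 'e'] -> ['e', 'c', 'd']
'e': index 0 in ['e', 'c', 'd'] -> ['e', 'c', 'd']
'd': index 2 in ['e', 'c', 'd'] -> ['d', 'e', 'c']
'c': index 2 in ['d', 'e', 'c'] -> ['c', 'd', 'e']
'c': index 0 in ['c', 'd', 'e'] -> ['c', 'd', 'e']
'c': index 0 in ['c', 'd', 'e'] -> ['c', 'd', 'e']
'e': index 2 in ['c', 'd', 'e'] -> ['e', 'c', 'd']


Output: [2, 0, 2, 2, 0, 0, 2]


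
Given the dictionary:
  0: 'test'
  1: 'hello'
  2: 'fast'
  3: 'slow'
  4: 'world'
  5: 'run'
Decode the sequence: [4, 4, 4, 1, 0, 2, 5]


Look up each index in the dictionary:
  4 -> 'world'
  4 -> 'world'
  4 -> 'world'
  1 -> 'hello'
  0 -> 'test'
  2 -> 'fast'
  5 -> 'run'

Decoded: "world world world hello test fast run"


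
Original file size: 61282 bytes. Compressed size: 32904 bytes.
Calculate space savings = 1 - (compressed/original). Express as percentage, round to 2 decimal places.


ratio = compressed/original = 32904/61282 = 0.536928
savings = 1 - ratio = 1 - 0.536928 = 0.463072
as a percentage: 0.463072 * 100 = 46.31%

Space savings = 1 - 32904/61282 = 46.31%


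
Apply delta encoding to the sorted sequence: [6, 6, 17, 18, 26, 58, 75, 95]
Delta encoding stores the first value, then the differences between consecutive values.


First value: 6
Deltas:
  6 - 6 = 0
  17 - 6 = 11
  18 - 17 = 1
  26 - 18 = 8
  58 - 26 = 32
  75 - 58 = 17
  95 - 75 = 20


Delta encoded: [6, 0, 11, 1, 8, 32, 17, 20]


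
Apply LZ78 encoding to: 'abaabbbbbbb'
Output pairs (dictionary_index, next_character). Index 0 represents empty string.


LZ78 encoding steps:
Dictionary: {0: ''}
Step 1: w='' (idx 0), next='a' -> output (0, 'a'), add 'a' as idx 1
Step 2: w='' (idx 0), next='b' -> output (0, 'b'), add 'b' as idx 2
Step 3: w='a' (idx 1), next='a' -> output (1, 'a'), add 'aa' as idx 3
Step 4: w='b' (idx 2), next='b' -> output (2, 'b'), add 'bb' as idx 4
Step 5: w='bb' (idx 4), next='b' -> output (4, 'b'), add 'bbb' as idx 5
Step 6: w='bb' (idx 4), end of input -> output (4, '')


Encoded: [(0, 'a'), (0, 'b'), (1, 'a'), (2, 'b'), (4, 'b'), (4, '')]


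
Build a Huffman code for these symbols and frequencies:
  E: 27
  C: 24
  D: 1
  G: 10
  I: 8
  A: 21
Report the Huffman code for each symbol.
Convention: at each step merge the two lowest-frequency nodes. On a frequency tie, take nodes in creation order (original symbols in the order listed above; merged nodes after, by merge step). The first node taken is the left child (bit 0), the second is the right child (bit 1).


Huffman tree construction:
Step 1: Merge D(1) + I(8) = 9
Step 2: Merge (D+I)(9) + G(10) = 19
Step 3: Merge ((D+I)+G)(19) + A(21) = 40
Step 4: Merge C(24) + E(27) = 51
Step 5: Merge (((D+I)+G)+A)(40) + (C+E)(51) = 91
Read each symbol's code off the tree from the root (left child = 0, right child = 1).

Codes:
  E: 11 (length 2)
  C: 10 (length 2)
  D: 0000 (length 4)
  G: 001 (length 3)
  I: 0001 (length 4)
  A: 01 (length 2)
Average code length: 210/91 = 2.3077 bits/symbol


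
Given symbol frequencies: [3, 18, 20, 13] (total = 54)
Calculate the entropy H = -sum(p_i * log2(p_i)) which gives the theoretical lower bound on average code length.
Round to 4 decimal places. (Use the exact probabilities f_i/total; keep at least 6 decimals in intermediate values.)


Per-symbol terms -p_i * log2(p_i) with p_i = f_i/54:
  p = 3/54 = 0.055556: log2(p) = -4.169925, -p*log2(p) = 0.231663
  p = 18/54 = 0.333333: log2(p) = -1.584963, -p*log2(p) = 0.528321
  p = 20/54 = 0.370370: log2(p) = -1.432959, -p*log2(p) = 0.530726
  p = 13/54 = 0.240741: log2(p) = -2.054448, -p*log2(p) = 0.494589
H = 0.231663 + 0.528321 + 0.530726 + 0.494589 = 1.785299

H = 1.7853 bits/symbol


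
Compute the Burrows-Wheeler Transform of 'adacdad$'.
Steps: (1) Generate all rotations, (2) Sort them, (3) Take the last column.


Rotations (sorted):
  0: $adacdad -> last char: d
  1: acdad$ad -> last char: d
  2: ad$adacd -> last char: d
  3: adacdad$ -> last char: $
  4: cdad$ada -> last char: a
  5: d$adacda -> last char: a
  6: dacdad$a -> last char: a
  7: dad$adac -> last char: c


BWT = ddd$aaac


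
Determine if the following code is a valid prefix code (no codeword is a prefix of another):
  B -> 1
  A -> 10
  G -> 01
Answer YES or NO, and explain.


Checking each pair (does one codeword prefix another?):
  B='1' vs A='10': prefix -- VIOLATION

NO -- this is NOT a valid prefix code. B (1) is a prefix of A (10).


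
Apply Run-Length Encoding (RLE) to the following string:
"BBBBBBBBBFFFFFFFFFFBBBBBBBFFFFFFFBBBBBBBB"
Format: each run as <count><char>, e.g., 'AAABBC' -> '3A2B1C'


Scanning runs left to right:
  i=0: run of 'B' x 9 -> '9B'
  i=9: run of 'F' x 10 -> '10F'
  i=19: run of 'B' x 7 -> '7B'
  i=26: run of 'F' x 7 -> '7F'
  i=33: run of 'B' x 8 -> '8B'

RLE = 9B10F7B7F8B


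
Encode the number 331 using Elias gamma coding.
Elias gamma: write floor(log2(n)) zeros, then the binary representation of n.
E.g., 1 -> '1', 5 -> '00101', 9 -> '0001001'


num_bits = floor(log2(331)) + 1 = 9
leading_zeros = num_bits - 1 = 8
binary(331) = 101001011

Elias gamma(331) = '00000000' + '101001011' = 00000000101001011 (17 bits)


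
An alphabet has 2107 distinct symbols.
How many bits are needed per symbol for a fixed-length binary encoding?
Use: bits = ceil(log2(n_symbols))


log2(2107) = 11.041
Bracket: 2^11 = 2048 < 2107 <= 2^12 = 4096
So ceil(log2(2107)) = 12

bits = ceil(log2(2107)) = ceil(11.041) = 12 bits


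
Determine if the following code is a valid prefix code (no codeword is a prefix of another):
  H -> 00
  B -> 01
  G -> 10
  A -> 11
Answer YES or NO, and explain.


Checking each pair (does one codeword prefix another?):
  H='00' vs B='01': no prefix
  H='00' vs G='10': no prefix
  H='00' vs A='11': no prefix
  B='01' vs H='00': no prefix
  B='01' vs G='10': no prefix
  B='01' vs A='11': no prefix
  G='10' vs H='00': no prefix
  G='10' vs B='01': no prefix
  G='10' vs A='11': no prefix
  A='11' vs H='00': no prefix
  A='11' vs B='01': no prefix
  A='11' vs G='10': no prefix
No violation found over all pairs.

YES -- this is a valid prefix code. No codeword is a prefix of any other codeword.


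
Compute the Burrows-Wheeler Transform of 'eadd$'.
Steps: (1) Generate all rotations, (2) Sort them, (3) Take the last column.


Rotations (sorted):
  0: $eadd -> last char: d
  1: add$e -> last char: e
  2: d$ead -> last char: d
  3: dd$ea -> last char: a
  4: eadd$ -> last char: $


BWT = deda$


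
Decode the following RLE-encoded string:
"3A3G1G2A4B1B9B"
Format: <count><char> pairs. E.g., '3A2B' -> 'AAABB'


Expanding each <count><char> pair:
  3A -> 'AAA'
  3G -> 'GGG'
  1G -> 'G'
  2A -> 'AA'
  4B -> 'BBBB'
  1B -> 'B'
  9B -> 'BBBBBBBBB'

Decoded = AAAGGGGAABBBBBBBBBBBBBB


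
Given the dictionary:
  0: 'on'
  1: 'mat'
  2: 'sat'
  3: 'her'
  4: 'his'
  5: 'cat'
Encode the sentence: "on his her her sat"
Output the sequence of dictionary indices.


Look up each word in the dictionary:
  'on' -> 0
  'his' -> 4
  'her' -> 3
  'her' -> 3
  'sat' -> 2

Encoded: [0, 4, 3, 3, 2]


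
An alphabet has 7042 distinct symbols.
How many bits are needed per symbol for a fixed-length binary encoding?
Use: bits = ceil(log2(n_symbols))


log2(7042) = 12.7818
Bracket: 2^12 = 4096 < 7042 <= 2^13 = 8192
So ceil(log2(7042)) = 13

bits = ceil(log2(7042)) = ceil(12.7818) = 13 bits


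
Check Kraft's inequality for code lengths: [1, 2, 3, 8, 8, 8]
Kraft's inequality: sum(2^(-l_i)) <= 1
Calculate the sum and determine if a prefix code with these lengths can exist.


Sum = 2^(-1) + 2^(-2) + 2^(-3) + 2^(-8) + 2^(-8) + 2^(-8)
    = 0.5 + 0.25 + 0.125 + 0.00390625 + 0.00390625 + 0.00390625
    = 227/256 = 0.88671875
Since 0.88671875 <= 1, Kraft's inequality IS satisfied.
A prefix code with these lengths CAN exist.

Kraft sum = 0.88671875. Satisfied.


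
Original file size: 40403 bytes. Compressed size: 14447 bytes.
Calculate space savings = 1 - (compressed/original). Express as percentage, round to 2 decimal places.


ratio = compressed/original = 14447/40403 = 0.357572
savings = 1 - ratio = 1 - 0.357572 = 0.642428
as a percentage: 0.642428 * 100 = 64.24%

Space savings = 1 - 14447/40403 = 64.24%


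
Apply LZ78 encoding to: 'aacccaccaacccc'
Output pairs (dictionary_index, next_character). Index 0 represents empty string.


LZ78 encoding steps:
Dictionary: {0: ''}
Step 1: w='' (idx 0), next='a' -> output (0, 'a'), add 'a' as idx 1
Step 2: w='a' (idx 1), next='c' -> output (1, 'c'), add 'ac' as idx 2
Step 3: w='' (idx 0), next='c' -> output (0, 'c'), add 'c' as idx 3
Step 4: w='c' (idx 3), next='a' -> output (3, 'a'), add 'ca' as idx 4
Step 5: w='c' (idx 3), next='c' -> output (3, 'c'), add 'cc' as idx 5
Step 6: w='a' (idx 1), next='a' -> output (1, 'a'), add 'aa' as idx 6
Step 7: w='cc' (idx 5), next='c' -> output (5, 'c'), add 'ccc' as idx 7
Step 8: w='c' (idx 3), end of input -> output (3, '')


Encoded: [(0, 'a'), (1, 'c'), (0, 'c'), (3, 'a'), (3, 'c'), (1, 'a'), (5, 'c'), (3, '')]


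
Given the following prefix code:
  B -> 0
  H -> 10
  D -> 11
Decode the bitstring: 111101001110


Decoding step by step:
Bits 11 -> D
Bits 11 -> D
Bits 0 -> B
Bits 10 -> H
Bits 0 -> B
Bits 11 -> D
Bits 10 -> H


Decoded message: DDBHBDH


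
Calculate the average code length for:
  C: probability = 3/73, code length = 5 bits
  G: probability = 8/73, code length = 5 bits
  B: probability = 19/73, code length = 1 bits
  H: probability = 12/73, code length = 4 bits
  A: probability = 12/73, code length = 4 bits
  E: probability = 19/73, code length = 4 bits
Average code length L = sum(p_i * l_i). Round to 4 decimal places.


Weighted contributions p_i * l_i:
  C: (3/73) * 5 = 15/73
  G: (8/73) * 5 = 40/73
  B: (19/73) * 1 = 19/73
  H: (12/73) * 4 = 48/73
  A: (12/73) * 4 = 48/73
  E: (19/73) * 4 = 76/73
Sum = (15 + 40 + 19 + 48 + 48 + 76)/73 = 246/73

L = 246/73 = 3.3699 bits/symbol


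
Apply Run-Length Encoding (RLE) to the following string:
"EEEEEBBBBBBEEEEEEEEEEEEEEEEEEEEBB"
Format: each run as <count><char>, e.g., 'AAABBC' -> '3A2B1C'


Scanning runs left to right:
  i=0: run of 'E' x 5 -> '5E'
  i=5: run of 'B' x 6 -> '6B'
  i=11: run of 'E' x 20 -> '20E'
  i=31: run of 'B' x 2 -> '2B'

RLE = 5E6B20E2B


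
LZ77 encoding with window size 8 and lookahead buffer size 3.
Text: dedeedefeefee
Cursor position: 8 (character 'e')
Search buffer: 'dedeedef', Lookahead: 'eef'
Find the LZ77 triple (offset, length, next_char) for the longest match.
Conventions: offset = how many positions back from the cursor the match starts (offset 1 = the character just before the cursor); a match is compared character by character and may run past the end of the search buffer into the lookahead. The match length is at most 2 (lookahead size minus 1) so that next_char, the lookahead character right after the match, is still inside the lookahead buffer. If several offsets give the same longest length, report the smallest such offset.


Try each offset into the search buffer:
  offset=1 (pos 7, char 'f'): match length 0
  offset=2 (pos 6, char 'e'): match length 1
  offset=3 (pos 5, char 'd'): match length 0
  offset=4 (pos 4, char 'e'): match length 1
  offset=5 (pos 3, char 'e'): match length 2
  offset=6 (pos 2, char 'd'): match length 0
  offset=7 (pos 1, char 'e'): match length 1
  offset=8 (pos 0, char 'd'): match length 0
Longest match has length 2 at offset 5.
next_char = character at position 8 + 2 = 10 -> 'f'

Best match: offset=5, length=2 (matching 'ee' starting at position 3)
LZ77 triple: (5, 2, 'f')


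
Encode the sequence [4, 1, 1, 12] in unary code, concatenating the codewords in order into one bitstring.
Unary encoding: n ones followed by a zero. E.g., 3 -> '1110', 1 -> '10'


Encode each number as n ones followed by a terminating 0:
  4 -> 11110 (5 bits)
  1 -> 10 (2 bits)
  1 -> 10 (2 bits)
  12 -> 1111111111110 (13 bits)
Total length = 5 + 2 + 2 + 13 = 22 bits.

Unary([4, 1, 1, 12]) = 1111010101111111111110 (22 bits)


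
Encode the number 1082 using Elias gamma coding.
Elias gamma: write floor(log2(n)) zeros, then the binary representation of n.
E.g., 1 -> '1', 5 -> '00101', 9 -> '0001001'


num_bits = floor(log2(1082)) + 1 = 11
leading_zeros = num_bits - 1 = 10
binary(1082) = 10000111010

Elias gamma(1082) = '0000000000' + '10000111010' = 000000000010000111010 (21 bits)


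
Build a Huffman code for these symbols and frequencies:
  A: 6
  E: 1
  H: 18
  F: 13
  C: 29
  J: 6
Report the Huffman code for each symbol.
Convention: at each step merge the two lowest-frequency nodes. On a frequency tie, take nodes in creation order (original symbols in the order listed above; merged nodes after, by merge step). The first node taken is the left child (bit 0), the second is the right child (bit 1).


Huffman tree construction:
Step 1: Merge E(1) + A(6) = 7
Step 2: Merge J(6) + (E+A)(7) = 13
Step 3: Merge F(13) + (J+(E+A))(13) = 26
Step 4: Merge H(18) + (F+(J+(E+A)))(26) = 44
Step 5: Merge C(29) + (H+(F+(J+(E+A))))(44) = 73
Read each symbol's code off the tree from the root (left child = 0, right child = 1).

Codes:
  A: 11111 (length 5)
  E: 11110 (length 5)
  H: 10 (length 2)
  F: 110 (length 3)
  C: 0 (length 1)
  J: 1110 (length 4)
Average code length: 163/73 = 2.2329 bits/symbol


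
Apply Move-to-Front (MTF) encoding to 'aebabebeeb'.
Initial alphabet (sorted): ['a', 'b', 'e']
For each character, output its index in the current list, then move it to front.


MTF encoding:
'a': index 0 in ['a', 'b', 'e'] -> ['a', 'b', 'e']
'e': index 2 in ['a', 'b', 'e'] -> ['e', 'a', 'b']
'b': index 2 in ['e', 'a', 'b'] -> ['b', 'e', 'a']
'a': index 2 in ['b', 'e', 'a'] -> ['a', 'b', 'e']
'b': index 1 in ['a', 'b', 'e'] -> ['b', 'a', 'e']
'e': index 2 in ['b', 'a', 'e'] -> ['e', 'b', 'a']
'b': index 1 in ['e', 'b', 'a'] -> ['b', 'e', 'a']
'e': index 1 in ['b', 'e', 'a'] -> ['e', 'b', 'a']
'e': index 0 in ['e', 'b', 'a'] -> ['e', 'b', 'a']
'b': index 1 in ['e', 'b', 'a'] -> ['b', 'e', 'a']


Output: [0, 2, 2, 2, 1, 2, 1, 1, 0, 1]


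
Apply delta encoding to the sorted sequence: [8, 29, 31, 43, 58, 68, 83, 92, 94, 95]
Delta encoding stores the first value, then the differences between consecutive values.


First value: 8
Deltas:
  29 - 8 = 21
  31 - 29 = 2
  43 - 31 = 12
  58 - 43 = 15
  68 - 58 = 10
  83 - 68 = 15
  92 - 83 = 9
  94 - 92 = 2
  95 - 94 = 1


Delta encoded: [8, 21, 2, 12, 15, 10, 15, 9, 2, 1]


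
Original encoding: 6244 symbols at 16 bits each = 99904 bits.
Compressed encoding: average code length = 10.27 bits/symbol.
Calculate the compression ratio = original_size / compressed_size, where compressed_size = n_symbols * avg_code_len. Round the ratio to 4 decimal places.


original_size = n_symbols * orig_bits = 6244 * 16 = 99904 bits
compressed_size = n_symbols * avg_code_len = 6244 * 10.27 = 64125.88 bits
ratio = original_size / compressed_size = 99904 / 64125.88 = 1.5579

Compression ratio = 1.5579


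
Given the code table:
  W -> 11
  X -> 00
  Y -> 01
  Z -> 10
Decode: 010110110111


Decoding:
01 -> Y
01 -> Y
10 -> Z
11 -> W
01 -> Y
11 -> W


Result: YYZWYW


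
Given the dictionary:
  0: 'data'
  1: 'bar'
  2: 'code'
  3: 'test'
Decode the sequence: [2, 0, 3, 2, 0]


Look up each index in the dictionary:
  2 -> 'code'
  0 -> 'data'
  3 -> 'test'
  2 -> 'code'
  0 -> 'data'

Decoded: "code data test code data"


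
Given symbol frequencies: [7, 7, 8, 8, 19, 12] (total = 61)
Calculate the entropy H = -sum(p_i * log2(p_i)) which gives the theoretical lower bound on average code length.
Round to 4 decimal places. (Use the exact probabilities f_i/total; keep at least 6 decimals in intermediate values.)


Per-symbol terms -p_i * log2(p_i) with p_i = f_i/61:
  p = 7/61 = 0.114754: log2(p) = -3.123382, -p*log2(p) = 0.358421
  p = 7/61 = 0.114754: log2(p) = -3.123382, -p*log2(p) = 0.358421
  p = 8/61 = 0.131148: log2(p) = -2.930737, -p*log2(p) = 0.384359
  p = 8/61 = 0.131148: log2(p) = -2.930737, -p*log2(p) = 0.384359
  p = 19/61 = 0.311475: log2(p) = -1.682810, -p*log2(p) = 0.524154
  p = 12/61 = 0.196721: log2(p) = -2.345775, -p*log2(p) = 0.461464
H = 0.358421 + 0.358421 + 0.384359 + 0.384359 + 0.524154 + 0.461464 = 2.471178

H = 2.4712 bits/symbol


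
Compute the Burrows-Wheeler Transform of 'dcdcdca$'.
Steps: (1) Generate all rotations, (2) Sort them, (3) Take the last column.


Rotations (sorted):
  0: $dcdcdca -> last char: a
  1: a$dcdcdc -> last char: c
  2: ca$dcdcd -> last char: d
  3: cdca$dcd -> last char: d
  4: cdcdca$d -> last char: d
  5: dca$dcdc -> last char: c
  6: dcdca$dc -> last char: c
  7: dcdcdca$ -> last char: $


BWT = acdddcc$


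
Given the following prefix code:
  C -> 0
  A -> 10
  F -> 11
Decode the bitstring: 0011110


Decoding step by step:
Bits 0 -> C
Bits 0 -> C
Bits 11 -> F
Bits 11 -> F
Bits 0 -> C


Decoded message: CCFFC


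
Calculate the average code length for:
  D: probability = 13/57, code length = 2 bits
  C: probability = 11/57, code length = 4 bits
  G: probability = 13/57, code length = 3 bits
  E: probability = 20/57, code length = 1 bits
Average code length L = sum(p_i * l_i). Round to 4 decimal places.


Weighted contributions p_i * l_i:
  D: (13/57) * 2 = 26/57
  C: (11/57) * 4 = 44/57
  G: (13/57) * 3 = 39/57
  E: (20/57) * 1 = 20/57
Sum = (26 + 44 + 39 + 20)/57 = 129/57

L = 129/57 = 2.2632 bits/symbol


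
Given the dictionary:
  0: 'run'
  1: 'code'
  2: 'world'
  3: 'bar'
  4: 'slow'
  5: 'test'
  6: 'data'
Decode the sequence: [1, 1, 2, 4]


Look up each index in the dictionary:
  1 -> 'code'
  1 -> 'code'
  2 -> 'world'
  4 -> 'slow'

Decoded: "code code world slow"


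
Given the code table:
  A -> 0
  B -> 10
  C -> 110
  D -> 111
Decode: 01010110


Decoding:
0 -> A
10 -> B
10 -> B
110 -> C


Result: ABBC


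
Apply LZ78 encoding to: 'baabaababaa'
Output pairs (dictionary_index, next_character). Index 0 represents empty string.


LZ78 encoding steps:
Dictionary: {0: ''}
Step 1: w='' (idx 0), next='b' -> output (0, 'b'), add 'b' as idx 1
Step 2: w='' (idx 0), next='a' -> output (0, 'a'), add 'a' as idx 2
Step 3: w='a' (idx 2), next='b' -> output (2, 'b'), add 'ab' as idx 3
Step 4: w='a' (idx 2), next='a' -> output (2, 'a'), add 'aa' as idx 4
Step 5: w='b' (idx 1), next='a' -> output (1, 'a'), add 'ba' as idx 5
Step 6: w='ba' (idx 5), next='a' -> output (5, 'a'), add 'baa' as idx 6


Encoded: [(0, 'b'), (0, 'a'), (2, 'b'), (2, 'a'), (1, 'a'), (5, 'a')]


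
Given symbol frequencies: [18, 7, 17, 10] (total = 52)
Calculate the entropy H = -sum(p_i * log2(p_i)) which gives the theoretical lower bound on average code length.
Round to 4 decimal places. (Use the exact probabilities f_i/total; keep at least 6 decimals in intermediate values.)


Per-symbol terms -p_i * log2(p_i) with p_i = f_i/52:
  p = 18/52 = 0.346154: log2(p) = -1.530515, -p*log2(p) = 0.529794
  p = 7/52 = 0.134615: log2(p) = -2.893085, -p*log2(p) = 0.389454
  p = 17/52 = 0.326923: log2(p) = -1.612977, -p*log2(p) = 0.527319
  p = 10/52 = 0.192308: log2(p) = -2.378512, -p*log2(p) = 0.457406
H = 0.529794 + 0.389454 + 0.527319 + 0.457406 = 1.903973

H = 1.904 bits/symbol


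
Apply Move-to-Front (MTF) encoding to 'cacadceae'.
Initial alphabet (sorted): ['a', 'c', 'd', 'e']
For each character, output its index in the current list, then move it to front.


MTF encoding:
'c': index 1 in ['a', 'c', 'd', 'e'] -> ['c', 'a', 'd', 'e']
'a': index 1 in ['c', 'a', 'd', 'e'] -> ['a', 'c', 'd', 'e']
'c': index 1 in ['a', 'c', 'd', 'e'] -> ['c', 'a', 'd', 'e']
'a': index 1 in ['c', 'a', 'd', 'e'] -> ['a', 'c', 'd', 'e']
'd': index 2 in ['a', 'c', 'd', 'e'] -> ['d', 'a', 'c', 'e']
'c': index 2 in ['d', 'a', 'c', 'e'] -> ['c', 'd', 'a', 'e']
'e': index 3 in ['c', 'd', 'a', 'e'] -> ['e', 'c', 'd', 'a']
'a': index 3 in ['e', 'c', 'd', 'a'] -> ['a', 'e', 'c', 'd']
'e': index 1 in ['a', 'e', 'c', 'd'] -> ['e', 'a', 'c', 'd']


Output: [1, 1, 1, 1, 2, 2, 3, 3, 1]


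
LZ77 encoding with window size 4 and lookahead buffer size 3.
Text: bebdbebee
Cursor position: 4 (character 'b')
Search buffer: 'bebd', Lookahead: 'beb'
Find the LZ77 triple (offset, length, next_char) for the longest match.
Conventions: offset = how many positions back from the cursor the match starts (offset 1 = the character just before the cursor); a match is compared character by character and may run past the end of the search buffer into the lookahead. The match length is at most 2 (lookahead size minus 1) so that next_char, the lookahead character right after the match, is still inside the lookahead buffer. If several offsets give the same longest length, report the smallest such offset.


Try each offset into the search buffer:
  offset=1 (pos 3, char 'd'): match length 0
  offset=2 (pos 2, char 'b'): match length 1
  offset=3 (pos 1, char 'e'): match length 0
  offset=4 (pos 0, char 'b'): match length 2
Longest match has length 2 at offset 4.
next_char = character at position 4 + 2 = 6 -> 'b'

Best match: offset=4, length=2 (matching 'be' starting at position 0)
LZ77 triple: (4, 2, 'b')


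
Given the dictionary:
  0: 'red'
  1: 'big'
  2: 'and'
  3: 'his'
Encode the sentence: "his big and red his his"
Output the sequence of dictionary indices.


Look up each word in the dictionary:
  'his' -> 3
  'big' -> 1
  'and' -> 2
  'red' -> 0
  'his' -> 3
  'his' -> 3

Encoded: [3, 1, 2, 0, 3, 3]


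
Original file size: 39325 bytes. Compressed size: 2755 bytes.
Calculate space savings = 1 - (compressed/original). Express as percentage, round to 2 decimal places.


ratio = compressed/original = 2755/39325 = 0.070057
savings = 1 - ratio = 1 - 0.070057 = 0.929943
as a percentage: 0.929943 * 100 = 92.99%

Space savings = 1 - 2755/39325 = 92.99%


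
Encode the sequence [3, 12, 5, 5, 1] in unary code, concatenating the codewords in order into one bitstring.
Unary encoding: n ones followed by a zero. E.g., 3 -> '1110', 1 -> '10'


Encode each number as n ones followed by a terminating 0:
  3 -> 1110 (4 bits)
  12 -> 1111111111110 (13 bits)
  5 -> 111110 (6 bits)
  5 -> 111110 (6 bits)
  1 -> 10 (2 bits)
Total length = 4 + 13 + 6 + 6 + 2 = 31 bits.

Unary([3, 12, 5, 5, 1]) = 1110111111111111011111011111010 (31 bits)


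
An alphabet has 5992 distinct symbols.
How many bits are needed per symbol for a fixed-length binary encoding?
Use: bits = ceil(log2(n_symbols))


log2(5992) = 12.5488
Bracket: 2^12 = 4096 < 5992 <= 2^13 = 8192
So ceil(log2(5992)) = 13

bits = ceil(log2(5992)) = ceil(12.5488) = 13 bits


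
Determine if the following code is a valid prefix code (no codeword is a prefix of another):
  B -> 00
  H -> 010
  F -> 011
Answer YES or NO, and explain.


Checking each pair (does one codeword prefix another?):
  B='00' vs H='010': no prefix
  B='00' vs F='011': no prefix
  H='010' vs B='00': no prefix
  H='010' vs F='011': no prefix
  F='011' vs B='00': no prefix
  F='011' vs H='010': no prefix
No violation found over all pairs.

YES -- this is a valid prefix code. No codeword is a prefix of any other codeword.


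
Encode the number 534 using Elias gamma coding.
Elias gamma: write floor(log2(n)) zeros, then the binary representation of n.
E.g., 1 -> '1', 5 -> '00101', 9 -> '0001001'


num_bits = floor(log2(534)) + 1 = 10
leading_zeros = num_bits - 1 = 9
binary(534) = 1000010110

Elias gamma(534) = '000000000' + '1000010110' = 0000000001000010110 (19 bits)


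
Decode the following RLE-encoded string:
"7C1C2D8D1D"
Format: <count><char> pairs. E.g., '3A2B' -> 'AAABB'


Expanding each <count><char> pair:
  7C -> 'CCCCCCC'
  1C -> 'C'
  2D -> 'DD'
  8D -> 'DDDDDDDD'
  1D -> 'D'

Decoded = CCCCCCCCDDDDDDDDDDD


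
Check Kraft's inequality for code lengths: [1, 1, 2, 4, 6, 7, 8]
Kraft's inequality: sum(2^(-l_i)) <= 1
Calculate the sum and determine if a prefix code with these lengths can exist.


Sum = 2^(-1) + 2^(-1) + 2^(-2) + 2^(-4) + 2^(-6) + 2^(-7) + 2^(-8)
    = 0.5 + 0.5 + 0.25 + 0.0625 + 0.015625 + 0.0078125 + 0.00390625
    = 343/256 = 1.33984375
Since 1.33984375 > 1, Kraft's inequality is NOT satisfied.
A prefix code with these lengths CANNOT exist.

Kraft sum = 1.33984375. Not satisfied.


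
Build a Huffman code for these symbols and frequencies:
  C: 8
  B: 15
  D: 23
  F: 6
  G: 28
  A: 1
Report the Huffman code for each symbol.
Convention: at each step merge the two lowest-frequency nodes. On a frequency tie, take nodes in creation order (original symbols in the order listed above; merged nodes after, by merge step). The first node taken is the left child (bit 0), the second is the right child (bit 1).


Huffman tree construction:
Step 1: Merge A(1) + F(6) = 7
Step 2: Merge (A+F)(7) + C(8) = 15
Step 3: Merge B(15) + ((A+F)+C)(15) = 30
Step 4: Merge D(23) + G(28) = 51
Step 5: Merge (B+((A+F)+C))(30) + (D+G)(51) = 81
Read each symbol's code off the tree from the root (left child = 0, right child = 1).

Codes:
  C: 011 (length 3)
  B: 00 (length 2)
  D: 10 (length 2)
  F: 0101 (length 4)
  G: 11 (length 2)
  A: 0100 (length 4)
Average code length: 184/81 = 2.2716 bits/symbol


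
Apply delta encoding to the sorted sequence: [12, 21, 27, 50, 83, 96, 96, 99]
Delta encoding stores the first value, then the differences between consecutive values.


First value: 12
Deltas:
  21 - 12 = 9
  27 - 21 = 6
  50 - 27 = 23
  83 - 50 = 33
  96 - 83 = 13
  96 - 96 = 0
  99 - 96 = 3


Delta encoded: [12, 9, 6, 23, 33, 13, 0, 3]


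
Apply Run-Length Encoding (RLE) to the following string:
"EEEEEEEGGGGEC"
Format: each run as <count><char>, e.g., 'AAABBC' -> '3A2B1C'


Scanning runs left to right:
  i=0: run of 'E' x 7 -> '7E'
  i=7: run of 'G' x 4 -> '4G'
  i=11: run of 'E' x 1 -> '1E'
  i=12: run of 'C' x 1 -> '1C'

RLE = 7E4G1E1C


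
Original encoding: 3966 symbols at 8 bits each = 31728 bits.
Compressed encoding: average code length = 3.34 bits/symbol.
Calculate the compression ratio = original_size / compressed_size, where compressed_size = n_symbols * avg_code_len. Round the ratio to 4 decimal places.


original_size = n_symbols * orig_bits = 3966 * 8 = 31728 bits
compressed_size = n_symbols * avg_code_len = 3966 * 3.34 = 13246.44 bits
ratio = original_size / compressed_size = 31728 / 13246.44 = 2.3952

Compression ratio = 2.3952


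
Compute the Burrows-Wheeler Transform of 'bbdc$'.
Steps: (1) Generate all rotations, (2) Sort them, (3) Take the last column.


Rotations (sorted):
  0: $bbdc -> last char: c
  1: bbdc$ -> last char: $
  2: bdc$b -> last char: b
  3: c$bbd -> last char: d
  4: dc$bb -> last char: b


BWT = c$bdb


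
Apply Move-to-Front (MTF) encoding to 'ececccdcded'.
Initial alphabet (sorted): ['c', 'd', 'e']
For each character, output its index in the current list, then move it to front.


MTF encoding:
'e': index 2 in ['c', 'd', 'e'] -> ['e', 'c', 'd']
'c': index 1 in ['e', 'c', 'd'] -> ['c', 'e', 'd']
'e': index 1 in ['c', 'e', 'd'] -> ['e', 'c', 'd']
'c': index 1 in ['e', 'c', 'd'] -> ['c', 'e', 'd']
'c': index 0 in ['c', 'e', 'd'] -> ['c', 'e', 'd']
'c': index 0 in ['c', 'e', 'd'] -> ['c', 'e', 'd']
'd': index 2 in ['c', 'e', 'd'] -> ['d', 'c', 'e']
'c': index 1 in ['d', 'c', 'e'] -> ['c', 'd', 'e']
'd': index 1 in ['c', 'd', 'e'] -> ['d', 'c', 'e']
'e': index 2 in ['d', 'c', 'e'] -> ['e', 'd', 'c']
'd': index 1 in ['e', 'd', 'c'] -> ['d', 'e', 'c']


Output: [2, 1, 1, 1, 0, 0, 2, 1, 1, 2, 1]


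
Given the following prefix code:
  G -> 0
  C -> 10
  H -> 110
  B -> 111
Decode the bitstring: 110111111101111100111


Decoding step by step:
Bits 110 -> H
Bits 111 -> B
Bits 111 -> B
Bits 10 -> C
Bits 111 -> B
Bits 110 -> H
Bits 0 -> G
Bits 111 -> B


Decoded message: HBBCBHGB


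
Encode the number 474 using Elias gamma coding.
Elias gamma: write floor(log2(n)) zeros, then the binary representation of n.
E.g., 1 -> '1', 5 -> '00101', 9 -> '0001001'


num_bits = floor(log2(474)) + 1 = 9
leading_zeros = num_bits - 1 = 8
binary(474) = 111011010

Elias gamma(474) = '00000000' + '111011010' = 00000000111011010 (17 bits)


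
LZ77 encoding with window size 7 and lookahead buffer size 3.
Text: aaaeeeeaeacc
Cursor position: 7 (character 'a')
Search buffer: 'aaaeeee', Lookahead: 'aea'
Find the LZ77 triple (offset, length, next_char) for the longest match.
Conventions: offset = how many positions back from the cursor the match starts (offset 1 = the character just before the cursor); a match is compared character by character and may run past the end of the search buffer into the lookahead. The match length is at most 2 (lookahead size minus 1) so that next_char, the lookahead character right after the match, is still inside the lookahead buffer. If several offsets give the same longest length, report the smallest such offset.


Try each offset into the search buffer:
  offset=1 (pos 6, char 'e'): match length 0
  offset=2 (pos 5, char 'e'): match length 0
  offset=3 (pos 4, char 'e'): match length 0
  offset=4 (pos 3, char 'e'): match length 0
  offset=5 (pos 2, char 'a'): match length 2
  offset=6 (pos 1, char 'a'): match length 1
  offset=7 (pos 0, char 'a'): match length 1
Longest match has length 2 at offset 5.
next_char = character at position 7 + 2 = 9 -> 'a'

Best match: offset=5, length=2 (matching 'ae' starting at position 2)
LZ77 triple: (5, 2, 'a')


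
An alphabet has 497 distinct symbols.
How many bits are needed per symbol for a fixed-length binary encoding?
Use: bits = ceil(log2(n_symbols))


log2(497) = 8.9571
Bracket: 2^8 = 256 < 497 <= 2^9 = 512
So ceil(log2(497)) = 9

bits = ceil(log2(497)) = ceil(8.9571) = 9 bits


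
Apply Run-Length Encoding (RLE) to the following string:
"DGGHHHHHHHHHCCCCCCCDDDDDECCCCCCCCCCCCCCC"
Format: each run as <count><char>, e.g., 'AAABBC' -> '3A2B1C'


Scanning runs left to right:
  i=0: run of 'D' x 1 -> '1D'
  i=1: run of 'G' x 2 -> '2G'
  i=3: run of 'H' x 9 -> '9H'
  i=12: run of 'C' x 7 -> '7C'
  i=19: run of 'D' x 5 -> '5D'
  i=24: run of 'E' x 1 -> '1E'
  i=25: run of 'C' x 15 -> '15C'

RLE = 1D2G9H7C5D1E15C


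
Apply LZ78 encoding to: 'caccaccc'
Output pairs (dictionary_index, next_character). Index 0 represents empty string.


LZ78 encoding steps:
Dictionary: {0: ''}
Step 1: w='' (idx 0), next='c' -> output (0, 'c'), add 'c' as idx 1
Step 2: w='' (idx 0), next='a' -> output (0, 'a'), add 'a' as idx 2
Step 3: w='c' (idx 1), next='c' -> output (1, 'c'), add 'cc' as idx 3
Step 4: w='a' (idx 2), next='c' -> output (2, 'c'), add 'ac' as idx 4
Step 5: w='cc' (idx 3), end of input -> output (3, '')


Encoded: [(0, 'c'), (0, 'a'), (1, 'c'), (2, 'c'), (3, '')]


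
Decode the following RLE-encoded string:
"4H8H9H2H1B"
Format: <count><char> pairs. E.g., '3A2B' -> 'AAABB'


Expanding each <count><char> pair:
  4H -> 'HHHH'
  8H -> 'HHHHHHHH'
  9H -> 'HHHHHHHHH'
  2H -> 'HH'
  1B -> 'B'

Decoded = HHHHHHHHHHHHHHHHHHHHHHHB


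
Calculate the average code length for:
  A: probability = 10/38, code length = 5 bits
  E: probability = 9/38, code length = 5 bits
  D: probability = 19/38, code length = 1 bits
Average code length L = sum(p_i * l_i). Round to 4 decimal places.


Weighted contributions p_i * l_i:
  A: (10/38) * 5 = 50/38
  E: (9/38) * 5 = 45/38
  D: (19/38) * 1 = 19/38
Sum = (50 + 45 + 19)/38 = 114/38

L = 114/38 = 3.0000 bits/symbol


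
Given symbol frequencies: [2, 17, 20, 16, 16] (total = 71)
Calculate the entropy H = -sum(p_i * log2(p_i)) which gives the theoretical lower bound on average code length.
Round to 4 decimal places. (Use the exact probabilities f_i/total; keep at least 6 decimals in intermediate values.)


Per-symbol terms -p_i * log2(p_i) with p_i = f_i/71:
  p = 2/71 = 0.028169: log2(p) = -5.149747, -p*log2(p) = 0.145063
  p = 17/71 = 0.239437: log2(p) = -2.062284, -p*log2(p) = 0.493786
  p = 20/71 = 0.281690: log2(p) = -1.827819, -p*log2(p) = 0.514879
  p = 16/71 = 0.225352: log2(p) = -2.149747, -p*log2(p) = 0.484450
  p = 16/71 = 0.225352: log2(p) = -2.149747, -p*log2(p) = 0.484450
H = 0.145063 + 0.493786 + 0.514879 + 0.484450 + 0.484450 = 2.122628

H = 2.1226 bits/symbol


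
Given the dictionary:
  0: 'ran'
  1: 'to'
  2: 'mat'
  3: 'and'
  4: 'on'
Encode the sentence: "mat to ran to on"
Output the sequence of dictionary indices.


Look up each word in the dictionary:
  'mat' -> 2
  'to' -> 1
  'ran' -> 0
  'to' -> 1
  'on' -> 4

Encoded: [2, 1, 0, 1, 4]


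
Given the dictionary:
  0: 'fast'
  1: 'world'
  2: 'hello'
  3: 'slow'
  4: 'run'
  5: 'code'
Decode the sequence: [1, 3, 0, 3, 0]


Look up each index in the dictionary:
  1 -> 'world'
  3 -> 'slow'
  0 -> 'fast'
  3 -> 'slow'
  0 -> 'fast'

Decoded: "world slow fast slow fast"


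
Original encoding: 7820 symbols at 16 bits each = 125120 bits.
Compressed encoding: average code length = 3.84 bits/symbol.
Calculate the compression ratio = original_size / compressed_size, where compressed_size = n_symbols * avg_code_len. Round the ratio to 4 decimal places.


original_size = n_symbols * orig_bits = 7820 * 16 = 125120 bits
compressed_size = n_symbols * avg_code_len = 7820 * 3.84 = 30028.8 bits
ratio = original_size / compressed_size = 125120 / 30028.8 = 4.1667

Compression ratio = 4.1667


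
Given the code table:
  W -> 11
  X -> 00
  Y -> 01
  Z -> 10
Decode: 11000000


Decoding:
11 -> W
00 -> X
00 -> X
00 -> X


Result: WXXX


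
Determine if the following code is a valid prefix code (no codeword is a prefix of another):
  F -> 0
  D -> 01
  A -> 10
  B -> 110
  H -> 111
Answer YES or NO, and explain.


Checking each pair (does one codeword prefix another?):
  F='0' vs D='01': prefix -- VIOLATION

NO -- this is NOT a valid prefix code. F (0) is a prefix of D (01).


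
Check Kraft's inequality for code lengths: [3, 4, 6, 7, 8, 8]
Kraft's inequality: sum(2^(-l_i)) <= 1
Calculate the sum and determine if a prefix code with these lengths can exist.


Sum = 2^(-3) + 2^(-4) + 2^(-6) + 2^(-7) + 2^(-8) + 2^(-8)
    = 0.125 + 0.0625 + 0.015625 + 0.0078125 + 0.00390625 + 0.00390625
    = 56/256 = 0.21875
Since 0.21875 <= 1, Kraft's inequality IS satisfied.
A prefix code with these lengths CAN exist.

Kraft sum = 0.21875. Satisfied.


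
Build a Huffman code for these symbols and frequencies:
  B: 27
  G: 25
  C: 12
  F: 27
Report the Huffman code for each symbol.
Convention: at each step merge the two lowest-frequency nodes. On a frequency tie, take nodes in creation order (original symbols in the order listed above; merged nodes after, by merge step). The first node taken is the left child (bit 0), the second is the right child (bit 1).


Huffman tree construction:
Step 1: Merge C(12) + G(25) = 37
Step 2: Merge B(27) + F(27) = 54
Step 3: Merge (C+G)(37) + (B+F)(54) = 91
Read each symbol's code off the tree from the root (left child = 0, right child = 1).

Codes:
  B: 10 (length 2)
  G: 01 (length 2)
  C: 00 (length 2)
  F: 11 (length 2)
Average code length: 182/91 = 2.0000 bits/symbol


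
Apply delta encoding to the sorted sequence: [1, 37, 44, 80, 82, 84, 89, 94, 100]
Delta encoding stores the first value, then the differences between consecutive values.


First value: 1
Deltas:
  37 - 1 = 36
  44 - 37 = 7
  80 - 44 = 36
  82 - 80 = 2
  84 - 82 = 2
  89 - 84 = 5
  94 - 89 = 5
  100 - 94 = 6


Delta encoded: [1, 36, 7, 36, 2, 2, 5, 5, 6]


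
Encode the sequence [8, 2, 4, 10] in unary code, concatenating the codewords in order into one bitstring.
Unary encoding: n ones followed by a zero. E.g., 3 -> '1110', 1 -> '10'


Encode each number as n ones followed by a terminating 0:
  8 -> 111111110 (9 bits)
  2 -> 110 (3 bits)
  4 -> 11110 (5 bits)
  10 -> 11111111110 (11 bits)
Total length = 9 + 3 + 5 + 11 = 28 bits.

Unary([8, 2, 4, 10]) = 1111111101101111011111111110 (28 bits)


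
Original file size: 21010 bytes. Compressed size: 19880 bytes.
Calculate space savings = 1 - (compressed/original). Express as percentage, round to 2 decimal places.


ratio = compressed/original = 19880/21010 = 0.946216
savings = 1 - ratio = 1 - 0.946216 = 0.053784
as a percentage: 0.053784 * 100 = 5.38%

Space savings = 1 - 19880/21010 = 5.38%
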